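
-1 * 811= -811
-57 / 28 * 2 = -57 / 14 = -4.07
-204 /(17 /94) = -1128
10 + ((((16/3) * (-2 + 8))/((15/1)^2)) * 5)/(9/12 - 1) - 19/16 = 4297/720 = 5.97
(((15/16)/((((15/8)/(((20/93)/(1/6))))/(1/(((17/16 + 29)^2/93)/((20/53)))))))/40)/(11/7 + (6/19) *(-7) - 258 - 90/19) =-1021440/429530256857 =-0.00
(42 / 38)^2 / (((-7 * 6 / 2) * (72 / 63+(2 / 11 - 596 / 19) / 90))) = -72765 / 996113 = -0.07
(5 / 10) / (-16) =-1 / 32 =-0.03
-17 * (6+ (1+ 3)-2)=-136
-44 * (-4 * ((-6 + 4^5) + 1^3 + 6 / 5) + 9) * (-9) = -8062164 / 5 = -1612432.80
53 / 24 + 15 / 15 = 77 / 24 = 3.21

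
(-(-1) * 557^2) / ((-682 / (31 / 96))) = -310249 / 2112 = -146.90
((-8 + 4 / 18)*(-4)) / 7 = 40 / 9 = 4.44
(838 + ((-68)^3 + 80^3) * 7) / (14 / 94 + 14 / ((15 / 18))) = 325196290 / 3983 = 81646.07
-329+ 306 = -23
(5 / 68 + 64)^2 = 18983449 / 4624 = 4105.42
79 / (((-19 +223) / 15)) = 5.81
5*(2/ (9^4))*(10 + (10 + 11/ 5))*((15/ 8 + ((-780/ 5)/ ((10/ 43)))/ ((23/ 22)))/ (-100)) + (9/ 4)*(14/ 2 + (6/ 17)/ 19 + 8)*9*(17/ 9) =366153150179/ 637146000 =574.68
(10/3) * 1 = 10/3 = 3.33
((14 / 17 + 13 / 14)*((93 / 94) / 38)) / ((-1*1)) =-38781 / 850136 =-0.05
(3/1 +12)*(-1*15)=-225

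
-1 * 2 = -2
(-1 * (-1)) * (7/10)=7/10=0.70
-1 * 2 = -2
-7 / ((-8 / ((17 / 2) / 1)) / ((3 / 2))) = 357 / 32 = 11.16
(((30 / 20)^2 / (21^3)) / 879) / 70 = 1 / 253257480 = 0.00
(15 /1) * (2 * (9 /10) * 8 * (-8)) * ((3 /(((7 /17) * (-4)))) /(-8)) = -2754 /7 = -393.43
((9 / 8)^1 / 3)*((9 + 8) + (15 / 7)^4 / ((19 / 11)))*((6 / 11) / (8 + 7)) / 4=1998597 / 20072360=0.10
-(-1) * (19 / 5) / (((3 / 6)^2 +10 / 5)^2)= 304 / 405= 0.75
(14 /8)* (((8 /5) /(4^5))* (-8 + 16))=0.02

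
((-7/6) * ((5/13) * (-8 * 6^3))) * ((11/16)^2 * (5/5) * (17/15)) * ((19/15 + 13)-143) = -27804469/520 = -53470.13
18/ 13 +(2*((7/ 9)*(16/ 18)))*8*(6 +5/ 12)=228598/ 3159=72.36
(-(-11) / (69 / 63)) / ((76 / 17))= 3927 / 1748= 2.25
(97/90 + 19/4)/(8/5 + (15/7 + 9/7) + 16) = 7343/26496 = 0.28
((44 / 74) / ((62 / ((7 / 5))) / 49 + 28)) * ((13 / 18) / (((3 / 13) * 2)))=637637 / 19808172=0.03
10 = 10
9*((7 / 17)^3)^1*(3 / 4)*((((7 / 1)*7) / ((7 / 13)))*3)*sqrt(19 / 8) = 2528253*sqrt(38) / 78608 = 198.26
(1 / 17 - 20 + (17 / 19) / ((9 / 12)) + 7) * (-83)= 944872 / 969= 975.10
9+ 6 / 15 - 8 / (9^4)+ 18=898817 / 32805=27.40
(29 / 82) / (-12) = -29 / 984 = -0.03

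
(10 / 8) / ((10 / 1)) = 1 / 8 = 0.12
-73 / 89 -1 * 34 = -3099 / 89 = -34.82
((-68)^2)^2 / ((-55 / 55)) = -21381376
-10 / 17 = -0.59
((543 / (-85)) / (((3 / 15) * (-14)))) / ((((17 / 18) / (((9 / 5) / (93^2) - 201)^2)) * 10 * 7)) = 160952015736 / 115440125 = 1394.25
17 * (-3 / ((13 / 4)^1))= -204 / 13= -15.69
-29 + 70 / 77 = -309 / 11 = -28.09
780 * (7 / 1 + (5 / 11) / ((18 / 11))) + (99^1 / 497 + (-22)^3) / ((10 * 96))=901053081 / 159040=5665.58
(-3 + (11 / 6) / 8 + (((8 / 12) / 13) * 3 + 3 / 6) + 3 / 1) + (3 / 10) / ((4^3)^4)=0.88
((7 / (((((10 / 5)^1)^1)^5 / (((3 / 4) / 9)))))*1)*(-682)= -12.43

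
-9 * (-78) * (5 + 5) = 7020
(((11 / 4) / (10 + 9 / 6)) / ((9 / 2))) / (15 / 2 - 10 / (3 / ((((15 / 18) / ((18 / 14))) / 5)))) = 198 / 26335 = 0.01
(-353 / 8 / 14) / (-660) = 353 / 73920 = 0.00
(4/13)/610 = 2/3965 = 0.00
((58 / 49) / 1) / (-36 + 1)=-58 / 1715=-0.03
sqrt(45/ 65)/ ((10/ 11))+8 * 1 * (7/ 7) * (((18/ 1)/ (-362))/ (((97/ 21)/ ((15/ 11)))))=-22680/ 193127+33 * sqrt(13)/ 130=0.80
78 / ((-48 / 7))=-91 / 8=-11.38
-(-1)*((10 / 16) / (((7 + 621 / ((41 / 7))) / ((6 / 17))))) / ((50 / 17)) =123 / 185360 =0.00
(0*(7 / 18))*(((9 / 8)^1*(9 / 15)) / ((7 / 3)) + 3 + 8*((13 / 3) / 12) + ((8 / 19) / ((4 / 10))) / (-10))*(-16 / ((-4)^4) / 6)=0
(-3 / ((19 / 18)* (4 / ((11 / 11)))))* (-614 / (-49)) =-8289 / 931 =-8.90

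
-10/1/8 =-1.25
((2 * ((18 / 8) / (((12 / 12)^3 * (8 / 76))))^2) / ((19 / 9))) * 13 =180063 / 32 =5626.97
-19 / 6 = -3.17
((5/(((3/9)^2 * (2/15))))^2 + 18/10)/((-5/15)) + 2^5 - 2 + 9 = -6833703/20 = -341685.15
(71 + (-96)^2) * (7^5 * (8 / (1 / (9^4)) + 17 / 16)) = 131085436403425 / 16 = 8192839775214.06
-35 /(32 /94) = -1645 /16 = -102.81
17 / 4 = 4.25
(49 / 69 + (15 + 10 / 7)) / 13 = 8278 / 6279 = 1.32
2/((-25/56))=-112/25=-4.48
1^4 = 1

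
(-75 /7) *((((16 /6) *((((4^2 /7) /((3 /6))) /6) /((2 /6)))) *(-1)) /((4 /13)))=10400 /49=212.24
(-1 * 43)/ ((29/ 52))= -2236/ 29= -77.10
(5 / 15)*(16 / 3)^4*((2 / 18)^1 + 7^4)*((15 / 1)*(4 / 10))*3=2832465920 / 243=11656238.35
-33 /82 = -0.40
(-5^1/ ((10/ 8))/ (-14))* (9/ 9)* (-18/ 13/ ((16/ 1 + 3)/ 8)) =-288/ 1729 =-0.17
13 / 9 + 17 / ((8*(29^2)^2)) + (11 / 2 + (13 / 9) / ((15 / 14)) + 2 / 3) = 6843653251 / 763863480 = 8.96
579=579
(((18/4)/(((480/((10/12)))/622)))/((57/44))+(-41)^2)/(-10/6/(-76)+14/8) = 1536493/1616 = 950.80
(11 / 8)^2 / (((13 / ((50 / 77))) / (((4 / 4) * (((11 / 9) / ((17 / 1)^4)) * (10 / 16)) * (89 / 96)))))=1346125 / 1681089306624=0.00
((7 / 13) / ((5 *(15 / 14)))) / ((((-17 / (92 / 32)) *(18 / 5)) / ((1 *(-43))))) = 48461 / 238680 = 0.20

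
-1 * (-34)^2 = -1156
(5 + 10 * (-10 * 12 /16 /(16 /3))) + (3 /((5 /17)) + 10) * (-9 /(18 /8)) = -7189 /80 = -89.86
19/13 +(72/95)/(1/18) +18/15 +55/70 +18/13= 63883/3458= 18.47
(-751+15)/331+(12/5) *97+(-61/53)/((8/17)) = 160083861/701720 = 228.13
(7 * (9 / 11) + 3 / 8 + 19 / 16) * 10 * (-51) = -327165 / 88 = -3717.78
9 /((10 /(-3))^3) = -243 /1000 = -0.24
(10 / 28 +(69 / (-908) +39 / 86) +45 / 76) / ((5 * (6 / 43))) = 861199 / 452865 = 1.90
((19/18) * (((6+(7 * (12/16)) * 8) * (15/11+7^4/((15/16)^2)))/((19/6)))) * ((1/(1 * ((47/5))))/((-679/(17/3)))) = -1839968752/47390805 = -38.83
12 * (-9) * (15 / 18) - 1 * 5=-95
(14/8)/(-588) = -1/336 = -0.00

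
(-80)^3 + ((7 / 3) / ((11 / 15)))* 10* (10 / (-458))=-1289729750 / 2519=-512000.69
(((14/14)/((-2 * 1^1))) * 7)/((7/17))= -8.50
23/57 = 0.40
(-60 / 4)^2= 225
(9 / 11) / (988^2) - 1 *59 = -633517447 / 10737584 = -59.00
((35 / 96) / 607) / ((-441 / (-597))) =995 / 1223712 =0.00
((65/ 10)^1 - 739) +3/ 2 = -731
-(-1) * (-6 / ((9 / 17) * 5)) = -34 / 15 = -2.27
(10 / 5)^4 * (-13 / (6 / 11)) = -1144 / 3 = -381.33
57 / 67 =0.85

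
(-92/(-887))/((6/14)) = 644/2661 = 0.24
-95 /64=-1.48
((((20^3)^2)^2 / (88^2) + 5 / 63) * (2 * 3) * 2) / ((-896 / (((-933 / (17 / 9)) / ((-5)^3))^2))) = -18952982899202843887563 / 171348100000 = -110610989554.03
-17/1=-17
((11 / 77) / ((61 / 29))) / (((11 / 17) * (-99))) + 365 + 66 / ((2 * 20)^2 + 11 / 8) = 2174600208806 / 5957153433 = 365.04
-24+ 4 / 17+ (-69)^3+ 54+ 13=-5583918 / 17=-328465.76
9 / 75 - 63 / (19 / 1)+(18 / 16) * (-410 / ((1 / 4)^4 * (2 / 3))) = -84133518 / 475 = -177123.20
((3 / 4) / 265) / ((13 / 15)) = 9 / 2756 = 0.00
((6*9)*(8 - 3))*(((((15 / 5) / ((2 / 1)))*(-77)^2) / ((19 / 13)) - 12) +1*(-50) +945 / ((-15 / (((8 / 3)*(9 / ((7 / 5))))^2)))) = -3372640.04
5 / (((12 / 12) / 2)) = 10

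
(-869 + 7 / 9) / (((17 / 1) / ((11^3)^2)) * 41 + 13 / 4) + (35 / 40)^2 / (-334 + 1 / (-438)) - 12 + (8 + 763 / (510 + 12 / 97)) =-102753383481206820473 / 381105106889020128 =-269.62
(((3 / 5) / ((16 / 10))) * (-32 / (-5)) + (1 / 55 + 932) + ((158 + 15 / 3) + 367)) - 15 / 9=241354 / 165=1462.75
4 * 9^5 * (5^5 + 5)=739293480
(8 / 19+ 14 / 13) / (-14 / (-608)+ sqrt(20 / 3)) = -124320 / 24026249+ 3599360 *sqrt(15) / 24026249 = 0.58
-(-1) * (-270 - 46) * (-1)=316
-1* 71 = -71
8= 8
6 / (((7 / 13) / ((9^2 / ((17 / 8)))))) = 50544 / 119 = 424.74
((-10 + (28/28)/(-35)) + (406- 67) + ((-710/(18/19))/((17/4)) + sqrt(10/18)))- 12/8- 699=-5867671/10710 + sqrt(5)/3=-547.12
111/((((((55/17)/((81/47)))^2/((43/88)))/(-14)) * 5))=-63351566019/1470089500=-43.09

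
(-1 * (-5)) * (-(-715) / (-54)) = -3575 / 54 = -66.20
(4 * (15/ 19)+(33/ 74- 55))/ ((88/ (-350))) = 12646025/ 61864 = 204.42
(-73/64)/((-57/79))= 5767/3648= 1.58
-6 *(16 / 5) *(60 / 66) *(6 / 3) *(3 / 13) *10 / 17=-11520 / 2431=-4.74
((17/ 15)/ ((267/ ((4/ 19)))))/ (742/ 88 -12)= -2992/ 11946915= -0.00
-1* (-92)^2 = -8464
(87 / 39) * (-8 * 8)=-1856 / 13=-142.77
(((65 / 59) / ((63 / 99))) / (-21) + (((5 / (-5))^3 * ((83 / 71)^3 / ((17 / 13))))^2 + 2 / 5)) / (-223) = -2905858954057980064 / 358007519742055231755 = -0.01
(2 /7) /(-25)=-2 /175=-0.01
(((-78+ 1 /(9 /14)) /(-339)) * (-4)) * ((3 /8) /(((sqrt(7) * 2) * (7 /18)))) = -344 * sqrt(7) /5537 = -0.16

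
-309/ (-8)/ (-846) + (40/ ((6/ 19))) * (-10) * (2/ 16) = -119101/ 752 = -158.38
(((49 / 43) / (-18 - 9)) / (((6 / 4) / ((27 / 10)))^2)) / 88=-147 / 94600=-0.00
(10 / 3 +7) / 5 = 31 / 15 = 2.07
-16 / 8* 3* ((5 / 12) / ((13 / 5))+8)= -48.96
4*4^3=256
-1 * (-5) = 5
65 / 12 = 5.42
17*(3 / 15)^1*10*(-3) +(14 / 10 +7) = -468 / 5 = -93.60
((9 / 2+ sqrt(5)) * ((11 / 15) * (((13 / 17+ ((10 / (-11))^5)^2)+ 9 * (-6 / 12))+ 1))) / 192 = -2072180487893 / 51308941756160 - 2072180487893 * sqrt(5) / 230890237902720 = -0.06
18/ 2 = 9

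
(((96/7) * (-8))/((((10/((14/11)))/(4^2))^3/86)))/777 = -102.54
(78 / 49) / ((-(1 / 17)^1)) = -27.06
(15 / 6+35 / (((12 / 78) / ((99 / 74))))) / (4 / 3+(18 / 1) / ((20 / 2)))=681225 / 6956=97.93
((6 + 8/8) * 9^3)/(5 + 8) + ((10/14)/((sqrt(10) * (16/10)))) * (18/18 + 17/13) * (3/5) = 392.73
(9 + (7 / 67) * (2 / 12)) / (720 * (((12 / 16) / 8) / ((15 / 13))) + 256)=3625 / 126429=0.03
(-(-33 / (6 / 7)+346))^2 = 378225 / 4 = 94556.25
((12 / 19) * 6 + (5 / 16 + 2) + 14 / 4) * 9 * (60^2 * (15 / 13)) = 88664625 / 247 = 358966.09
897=897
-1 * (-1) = 1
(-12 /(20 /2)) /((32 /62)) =-93 /40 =-2.32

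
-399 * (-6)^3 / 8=10773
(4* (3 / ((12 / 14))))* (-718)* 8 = -80416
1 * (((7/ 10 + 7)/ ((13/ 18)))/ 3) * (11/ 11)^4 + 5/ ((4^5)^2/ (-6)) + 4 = 257424433/ 34078720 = 7.55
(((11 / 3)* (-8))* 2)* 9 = -528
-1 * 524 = -524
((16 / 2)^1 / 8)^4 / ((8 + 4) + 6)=1 / 18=0.06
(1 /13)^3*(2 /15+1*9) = 137 /32955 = 0.00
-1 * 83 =-83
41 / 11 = 3.73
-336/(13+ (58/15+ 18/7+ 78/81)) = -317520/19279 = -16.47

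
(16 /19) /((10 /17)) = 136 /95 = 1.43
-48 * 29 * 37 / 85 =-51504 / 85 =-605.93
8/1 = 8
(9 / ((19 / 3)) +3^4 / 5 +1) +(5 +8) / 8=15387 / 760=20.25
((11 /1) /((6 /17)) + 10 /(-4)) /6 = 43 /9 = 4.78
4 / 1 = 4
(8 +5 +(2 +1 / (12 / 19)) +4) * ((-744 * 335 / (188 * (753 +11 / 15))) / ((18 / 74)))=-474542575 / 3188292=-148.84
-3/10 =-0.30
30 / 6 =5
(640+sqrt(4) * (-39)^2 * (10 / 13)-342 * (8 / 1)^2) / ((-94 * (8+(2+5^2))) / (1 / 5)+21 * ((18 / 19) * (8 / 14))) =179626 / 156167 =1.15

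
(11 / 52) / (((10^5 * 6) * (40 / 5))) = 11 / 249600000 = 0.00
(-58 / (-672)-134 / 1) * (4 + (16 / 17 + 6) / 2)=-5714365 / 5712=-1000.41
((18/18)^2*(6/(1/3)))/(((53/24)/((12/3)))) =1728/53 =32.60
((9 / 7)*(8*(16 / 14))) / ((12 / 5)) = 240 / 49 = 4.90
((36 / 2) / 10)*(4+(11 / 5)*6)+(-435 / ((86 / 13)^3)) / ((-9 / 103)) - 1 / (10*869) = 1996285411763 / 41454949800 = 48.16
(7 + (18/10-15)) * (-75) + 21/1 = 486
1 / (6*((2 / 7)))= 7 / 12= 0.58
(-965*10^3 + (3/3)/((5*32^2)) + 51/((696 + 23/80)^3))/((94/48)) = -2561853470026080633738219/5198925436770924160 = -492765.96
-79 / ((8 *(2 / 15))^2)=-17775 / 256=-69.43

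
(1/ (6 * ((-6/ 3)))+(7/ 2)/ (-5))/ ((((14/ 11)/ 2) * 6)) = -517/ 2520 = -0.21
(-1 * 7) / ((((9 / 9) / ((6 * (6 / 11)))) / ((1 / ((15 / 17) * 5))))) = -1428 / 275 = -5.19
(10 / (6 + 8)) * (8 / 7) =40 / 49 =0.82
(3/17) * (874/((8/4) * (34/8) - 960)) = -5244/32351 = -0.16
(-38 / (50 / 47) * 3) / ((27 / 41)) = -36613 / 225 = -162.72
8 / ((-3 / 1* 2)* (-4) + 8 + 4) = 2 / 9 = 0.22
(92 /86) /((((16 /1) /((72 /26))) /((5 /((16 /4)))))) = 1035 /4472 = 0.23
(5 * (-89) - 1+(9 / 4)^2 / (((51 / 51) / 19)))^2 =31326409 / 256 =122368.79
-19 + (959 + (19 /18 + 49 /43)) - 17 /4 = 1451939 /1548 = 937.95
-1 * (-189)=189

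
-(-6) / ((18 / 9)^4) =3 / 8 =0.38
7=7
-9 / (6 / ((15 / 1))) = -45 / 2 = -22.50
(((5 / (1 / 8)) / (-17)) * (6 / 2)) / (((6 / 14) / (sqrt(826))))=-280 * sqrt(826) / 17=-473.37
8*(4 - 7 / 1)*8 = -192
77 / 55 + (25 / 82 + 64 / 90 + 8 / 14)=15433 / 5166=2.99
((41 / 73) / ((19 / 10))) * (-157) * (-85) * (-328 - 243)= -3124197950 / 1387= -2252485.90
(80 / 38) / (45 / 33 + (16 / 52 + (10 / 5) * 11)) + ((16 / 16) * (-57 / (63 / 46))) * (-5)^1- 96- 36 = 20579098 / 270123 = 76.18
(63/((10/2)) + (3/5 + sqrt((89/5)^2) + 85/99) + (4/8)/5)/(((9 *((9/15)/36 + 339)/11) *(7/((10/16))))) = 158195/15377796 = 0.01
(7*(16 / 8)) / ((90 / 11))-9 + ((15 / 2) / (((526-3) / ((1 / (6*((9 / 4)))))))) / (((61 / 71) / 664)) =-9285584 / 1435635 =-6.47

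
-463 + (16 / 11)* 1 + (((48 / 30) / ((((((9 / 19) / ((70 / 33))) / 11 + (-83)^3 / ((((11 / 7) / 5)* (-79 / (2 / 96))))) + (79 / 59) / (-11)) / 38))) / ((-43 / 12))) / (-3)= -171375479643556429 / 371317399204499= -461.53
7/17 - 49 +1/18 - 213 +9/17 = -79867/306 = -261.00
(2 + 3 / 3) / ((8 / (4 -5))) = -3 / 8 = -0.38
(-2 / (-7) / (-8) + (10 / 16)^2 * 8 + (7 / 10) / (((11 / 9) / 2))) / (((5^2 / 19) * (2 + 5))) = 247817 / 539000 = 0.46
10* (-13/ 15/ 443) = -0.02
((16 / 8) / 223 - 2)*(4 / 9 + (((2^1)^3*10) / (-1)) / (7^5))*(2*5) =-8.75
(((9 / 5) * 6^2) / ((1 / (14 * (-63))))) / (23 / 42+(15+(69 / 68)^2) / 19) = -527235101568 / 12834425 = -41079.76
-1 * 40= -40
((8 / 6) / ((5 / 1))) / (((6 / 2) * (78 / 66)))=44 / 585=0.08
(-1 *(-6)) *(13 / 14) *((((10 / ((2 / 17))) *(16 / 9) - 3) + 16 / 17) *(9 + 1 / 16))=42987425 / 5712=7525.81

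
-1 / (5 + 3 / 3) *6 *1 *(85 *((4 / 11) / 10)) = -34 / 11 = -3.09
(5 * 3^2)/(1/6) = 270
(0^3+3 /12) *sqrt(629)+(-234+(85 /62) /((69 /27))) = -332919 /1426+sqrt(629) /4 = -227.19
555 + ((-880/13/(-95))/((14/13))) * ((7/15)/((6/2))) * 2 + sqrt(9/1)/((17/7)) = 8087872/14535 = 556.44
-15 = -15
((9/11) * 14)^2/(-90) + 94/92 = -12137/27830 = -0.44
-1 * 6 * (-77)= 462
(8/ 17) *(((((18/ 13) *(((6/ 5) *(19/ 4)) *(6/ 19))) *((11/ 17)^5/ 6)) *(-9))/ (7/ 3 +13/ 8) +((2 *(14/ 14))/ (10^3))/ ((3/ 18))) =-0.04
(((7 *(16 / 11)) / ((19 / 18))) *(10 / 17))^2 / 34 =203212800 / 214604753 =0.95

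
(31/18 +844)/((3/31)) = 471913/54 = 8739.13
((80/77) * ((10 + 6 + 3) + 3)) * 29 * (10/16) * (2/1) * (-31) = -179800/7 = -25685.71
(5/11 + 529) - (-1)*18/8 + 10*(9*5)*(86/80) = 11170/11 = 1015.45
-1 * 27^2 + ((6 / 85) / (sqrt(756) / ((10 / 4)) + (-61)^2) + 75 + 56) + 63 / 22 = -77044852849721 / 129457482374 - 72 * sqrt(21) / 5884431017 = -595.14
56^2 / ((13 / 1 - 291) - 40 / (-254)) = -199136 / 17643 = -11.29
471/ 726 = 157/ 242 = 0.65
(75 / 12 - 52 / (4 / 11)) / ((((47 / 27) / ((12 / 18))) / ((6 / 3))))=-104.74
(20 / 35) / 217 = 4 / 1519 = 0.00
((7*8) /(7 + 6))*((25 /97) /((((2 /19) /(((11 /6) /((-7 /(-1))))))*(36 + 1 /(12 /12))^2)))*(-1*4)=-41800 /5178927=-0.01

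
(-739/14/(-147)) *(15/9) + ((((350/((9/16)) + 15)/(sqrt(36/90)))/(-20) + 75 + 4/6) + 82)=977129/6174 - 1147 *sqrt(10)/72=107.89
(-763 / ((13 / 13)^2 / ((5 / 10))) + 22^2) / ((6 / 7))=1435 / 12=119.58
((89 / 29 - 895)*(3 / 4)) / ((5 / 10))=-38799 / 29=-1337.90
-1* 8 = -8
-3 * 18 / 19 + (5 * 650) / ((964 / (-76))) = -1186264 / 4579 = -259.07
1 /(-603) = -1 /603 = -0.00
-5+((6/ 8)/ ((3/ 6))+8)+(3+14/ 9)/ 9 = 811/ 162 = 5.01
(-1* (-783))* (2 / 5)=1566 / 5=313.20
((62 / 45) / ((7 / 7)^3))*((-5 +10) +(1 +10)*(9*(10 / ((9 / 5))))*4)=3038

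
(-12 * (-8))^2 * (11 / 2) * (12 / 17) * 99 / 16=3763584 / 17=221387.29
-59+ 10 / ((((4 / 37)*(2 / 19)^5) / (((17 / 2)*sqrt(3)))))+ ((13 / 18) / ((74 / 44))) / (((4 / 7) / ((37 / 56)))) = -16849 / 288+ 7787331355*sqrt(3) / 128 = 105375359.95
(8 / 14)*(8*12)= 54.86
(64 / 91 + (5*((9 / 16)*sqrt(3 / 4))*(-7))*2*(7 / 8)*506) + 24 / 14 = 220 / 91 - 557865*sqrt(3) / 64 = -15095.25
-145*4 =-580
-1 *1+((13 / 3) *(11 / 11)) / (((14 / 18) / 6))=32.43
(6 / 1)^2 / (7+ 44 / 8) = 72 / 25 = 2.88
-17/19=-0.89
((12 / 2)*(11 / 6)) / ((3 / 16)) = 176 / 3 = 58.67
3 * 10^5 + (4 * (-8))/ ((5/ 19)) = 1499392/ 5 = 299878.40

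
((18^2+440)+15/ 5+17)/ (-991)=-784/ 991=-0.79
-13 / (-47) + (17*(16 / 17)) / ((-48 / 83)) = -3862 / 141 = -27.39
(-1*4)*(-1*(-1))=-4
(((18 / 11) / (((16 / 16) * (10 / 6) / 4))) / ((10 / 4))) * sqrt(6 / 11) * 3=1296 * sqrt(66) / 3025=3.48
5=5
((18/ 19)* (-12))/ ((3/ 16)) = -60.63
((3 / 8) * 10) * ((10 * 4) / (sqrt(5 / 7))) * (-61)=-1830 * sqrt(35)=-10826.43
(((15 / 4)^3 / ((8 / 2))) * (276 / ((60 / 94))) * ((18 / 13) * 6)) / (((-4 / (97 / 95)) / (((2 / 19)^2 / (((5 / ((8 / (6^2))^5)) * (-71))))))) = 104857 / 512799417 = 0.00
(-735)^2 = 540225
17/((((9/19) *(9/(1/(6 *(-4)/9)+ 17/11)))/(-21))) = -232883/2376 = -98.01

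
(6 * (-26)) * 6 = -936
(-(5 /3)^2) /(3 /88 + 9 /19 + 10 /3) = -41800 /57801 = -0.72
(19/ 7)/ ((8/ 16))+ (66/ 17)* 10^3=462646/ 119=3887.78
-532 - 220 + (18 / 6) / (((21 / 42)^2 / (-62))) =-1496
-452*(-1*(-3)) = -1356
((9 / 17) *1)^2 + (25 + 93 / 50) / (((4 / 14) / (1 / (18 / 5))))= 2746049 / 104040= 26.39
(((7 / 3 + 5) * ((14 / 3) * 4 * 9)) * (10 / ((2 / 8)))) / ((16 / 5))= 15400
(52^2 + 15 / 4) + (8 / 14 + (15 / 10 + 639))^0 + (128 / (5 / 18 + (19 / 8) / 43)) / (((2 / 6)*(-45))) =55326041 / 20620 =2683.13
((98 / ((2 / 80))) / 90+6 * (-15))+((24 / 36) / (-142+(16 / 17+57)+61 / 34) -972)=-25637506 / 25173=-1018.45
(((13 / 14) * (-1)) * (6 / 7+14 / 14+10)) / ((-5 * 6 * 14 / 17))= 18343 / 41160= 0.45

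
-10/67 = -0.15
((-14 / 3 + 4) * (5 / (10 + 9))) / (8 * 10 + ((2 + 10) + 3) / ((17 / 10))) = -17 / 8607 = -0.00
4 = 4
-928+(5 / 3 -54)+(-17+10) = -2962 / 3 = -987.33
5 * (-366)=-1830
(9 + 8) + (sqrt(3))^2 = 20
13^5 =371293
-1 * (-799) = 799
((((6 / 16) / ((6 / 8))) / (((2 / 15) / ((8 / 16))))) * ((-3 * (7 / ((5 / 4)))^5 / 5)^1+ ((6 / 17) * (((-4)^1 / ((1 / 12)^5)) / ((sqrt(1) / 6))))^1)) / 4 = -52570287072 / 53125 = -989558.34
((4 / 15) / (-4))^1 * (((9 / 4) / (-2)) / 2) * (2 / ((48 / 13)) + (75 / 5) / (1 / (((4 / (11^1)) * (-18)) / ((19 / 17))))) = -437923 / 133760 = -3.27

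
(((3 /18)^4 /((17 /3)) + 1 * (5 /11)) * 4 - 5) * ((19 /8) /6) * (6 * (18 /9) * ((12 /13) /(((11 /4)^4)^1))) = -78126784 /320330439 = -0.24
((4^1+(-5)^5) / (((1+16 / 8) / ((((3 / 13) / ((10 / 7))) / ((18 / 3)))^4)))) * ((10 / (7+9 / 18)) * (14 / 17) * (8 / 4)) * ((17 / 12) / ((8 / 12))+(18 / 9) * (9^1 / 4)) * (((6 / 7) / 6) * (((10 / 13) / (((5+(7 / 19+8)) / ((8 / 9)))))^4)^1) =-1656251102808736 / 213021368737565300545113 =-0.00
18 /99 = 2 /11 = 0.18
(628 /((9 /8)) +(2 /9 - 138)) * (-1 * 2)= -7568 /9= -840.89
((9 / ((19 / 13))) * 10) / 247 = 90 / 361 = 0.25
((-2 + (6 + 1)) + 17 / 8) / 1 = 57 / 8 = 7.12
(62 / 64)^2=961 / 1024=0.94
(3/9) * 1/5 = 1/15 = 0.07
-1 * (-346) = 346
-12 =-12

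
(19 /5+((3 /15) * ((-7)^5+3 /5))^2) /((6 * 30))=62767.82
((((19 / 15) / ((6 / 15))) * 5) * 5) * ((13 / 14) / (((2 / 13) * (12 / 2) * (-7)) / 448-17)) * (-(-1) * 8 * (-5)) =12844000 / 74319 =172.82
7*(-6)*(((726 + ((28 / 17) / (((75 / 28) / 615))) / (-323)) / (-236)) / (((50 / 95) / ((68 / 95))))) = 417903906 / 2382125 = 175.43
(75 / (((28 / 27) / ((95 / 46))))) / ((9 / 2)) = 33.19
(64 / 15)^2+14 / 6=20.54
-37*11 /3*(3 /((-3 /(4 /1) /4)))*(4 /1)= 26048 /3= 8682.67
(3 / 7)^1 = 3 / 7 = 0.43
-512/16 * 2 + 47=-17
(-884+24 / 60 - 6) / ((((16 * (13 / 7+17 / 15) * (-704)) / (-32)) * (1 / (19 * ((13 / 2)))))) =-720993 / 6908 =-104.37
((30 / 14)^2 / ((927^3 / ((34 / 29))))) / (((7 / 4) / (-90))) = -34000 / 97824199221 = -0.00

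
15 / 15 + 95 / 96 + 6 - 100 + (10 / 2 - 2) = -8545 / 96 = -89.01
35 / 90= 0.39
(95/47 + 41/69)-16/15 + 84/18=100784/16215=6.22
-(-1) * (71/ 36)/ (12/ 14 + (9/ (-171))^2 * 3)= 179417/ 78732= 2.28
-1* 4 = -4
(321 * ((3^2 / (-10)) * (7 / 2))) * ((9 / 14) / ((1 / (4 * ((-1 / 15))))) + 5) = -488241 / 100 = -4882.41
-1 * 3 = -3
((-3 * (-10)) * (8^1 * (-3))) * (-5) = 3600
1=1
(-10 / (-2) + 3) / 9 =8 / 9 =0.89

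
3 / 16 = 0.19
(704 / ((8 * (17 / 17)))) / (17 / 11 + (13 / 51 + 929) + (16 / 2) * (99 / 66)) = 49368 / 528911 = 0.09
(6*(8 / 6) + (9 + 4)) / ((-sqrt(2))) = -14.85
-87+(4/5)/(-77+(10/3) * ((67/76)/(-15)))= -11485803/132005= -87.01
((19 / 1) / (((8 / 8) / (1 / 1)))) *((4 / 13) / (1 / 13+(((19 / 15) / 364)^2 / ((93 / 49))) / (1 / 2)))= 75.99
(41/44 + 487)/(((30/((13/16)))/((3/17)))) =279097/119680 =2.33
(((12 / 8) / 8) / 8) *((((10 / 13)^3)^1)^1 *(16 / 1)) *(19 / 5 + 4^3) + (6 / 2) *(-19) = -99804 / 2197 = -45.43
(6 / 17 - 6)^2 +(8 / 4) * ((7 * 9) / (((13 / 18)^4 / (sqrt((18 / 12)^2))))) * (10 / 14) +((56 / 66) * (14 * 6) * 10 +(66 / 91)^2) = 1241.34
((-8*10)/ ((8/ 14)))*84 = -11760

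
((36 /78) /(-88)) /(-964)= 3 /551408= 0.00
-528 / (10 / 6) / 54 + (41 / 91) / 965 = -1545421 / 263445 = -5.87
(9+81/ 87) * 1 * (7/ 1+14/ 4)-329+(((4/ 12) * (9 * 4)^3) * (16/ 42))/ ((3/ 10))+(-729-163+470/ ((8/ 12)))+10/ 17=66733490/ 3451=19337.44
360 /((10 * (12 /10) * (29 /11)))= 330 /29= 11.38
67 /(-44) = -1.52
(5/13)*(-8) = -40/13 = -3.08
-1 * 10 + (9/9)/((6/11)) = -49/6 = -8.17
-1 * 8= -8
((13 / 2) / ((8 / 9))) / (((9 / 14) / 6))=273 / 4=68.25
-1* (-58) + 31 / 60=3511 / 60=58.52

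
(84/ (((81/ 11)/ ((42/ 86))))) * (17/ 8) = 9163/ 774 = 11.84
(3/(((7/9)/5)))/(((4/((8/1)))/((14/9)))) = 60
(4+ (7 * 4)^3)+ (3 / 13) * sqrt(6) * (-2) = 21956 - 6 * sqrt(6) / 13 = 21954.87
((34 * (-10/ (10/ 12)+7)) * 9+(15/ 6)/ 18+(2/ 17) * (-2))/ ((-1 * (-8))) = -936419/ 4896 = -191.26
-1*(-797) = 797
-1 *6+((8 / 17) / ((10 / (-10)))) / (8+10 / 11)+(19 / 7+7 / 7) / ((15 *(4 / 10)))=-13579 / 2499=-5.43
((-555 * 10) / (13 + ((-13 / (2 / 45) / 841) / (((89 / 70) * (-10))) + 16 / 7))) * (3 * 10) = -174473019000 / 16046351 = -10873.07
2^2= 4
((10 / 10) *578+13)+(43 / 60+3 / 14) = 248611 / 420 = 591.93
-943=-943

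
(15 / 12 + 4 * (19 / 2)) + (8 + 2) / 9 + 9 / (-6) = 1399 / 36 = 38.86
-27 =-27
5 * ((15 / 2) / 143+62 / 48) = 23065 / 3432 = 6.72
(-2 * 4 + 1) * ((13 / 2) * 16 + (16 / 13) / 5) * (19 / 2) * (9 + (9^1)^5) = -26611771032 / 65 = -409411862.03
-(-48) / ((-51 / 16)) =-256 / 17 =-15.06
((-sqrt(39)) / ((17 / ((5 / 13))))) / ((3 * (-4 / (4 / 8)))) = 5 * sqrt(39) / 5304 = 0.01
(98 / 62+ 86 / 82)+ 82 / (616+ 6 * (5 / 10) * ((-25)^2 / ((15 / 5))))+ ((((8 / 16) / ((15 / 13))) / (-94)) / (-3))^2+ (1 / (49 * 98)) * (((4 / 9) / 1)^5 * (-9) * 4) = 59177175319123601479 / 21955090774930815600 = 2.70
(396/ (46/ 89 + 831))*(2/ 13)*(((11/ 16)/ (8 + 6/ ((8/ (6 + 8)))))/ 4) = 96921/ 142385620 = 0.00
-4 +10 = 6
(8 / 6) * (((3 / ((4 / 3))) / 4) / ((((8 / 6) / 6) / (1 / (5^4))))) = 27 / 5000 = 0.01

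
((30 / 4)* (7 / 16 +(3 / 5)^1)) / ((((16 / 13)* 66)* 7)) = 1079 / 78848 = 0.01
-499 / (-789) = 499 / 789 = 0.63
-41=-41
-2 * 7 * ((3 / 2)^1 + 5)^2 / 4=-1183 / 8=-147.88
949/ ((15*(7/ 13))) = 12337/ 105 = 117.50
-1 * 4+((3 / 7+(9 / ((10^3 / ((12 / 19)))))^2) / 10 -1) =-7829182397 / 1579375000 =-4.96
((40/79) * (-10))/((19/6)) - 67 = -102967/1501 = -68.60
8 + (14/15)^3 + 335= 1160369/3375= 343.81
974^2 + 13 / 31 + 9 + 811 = 29434389 / 31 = 949496.42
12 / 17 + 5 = 97 / 17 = 5.71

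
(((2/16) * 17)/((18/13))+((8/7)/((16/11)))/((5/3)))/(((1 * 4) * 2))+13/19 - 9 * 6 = -40652051/766080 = -53.07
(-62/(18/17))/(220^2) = -0.00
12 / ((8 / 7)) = 10.50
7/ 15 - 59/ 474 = 811/ 2370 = 0.34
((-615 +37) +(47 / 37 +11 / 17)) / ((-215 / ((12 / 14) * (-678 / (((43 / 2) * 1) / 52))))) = -153302677632 / 40705735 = -3766.12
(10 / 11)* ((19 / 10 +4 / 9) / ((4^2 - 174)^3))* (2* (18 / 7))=-211 / 75928006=-0.00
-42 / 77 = -6 / 11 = -0.55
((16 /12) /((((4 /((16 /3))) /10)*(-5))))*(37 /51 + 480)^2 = -19234665248 /23409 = -821678.21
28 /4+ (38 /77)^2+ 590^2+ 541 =348648.24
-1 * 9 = -9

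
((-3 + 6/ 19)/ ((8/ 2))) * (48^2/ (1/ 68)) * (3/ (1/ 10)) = -59927040/ 19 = -3154054.74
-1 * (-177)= 177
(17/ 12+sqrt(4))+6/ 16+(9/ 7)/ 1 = 853/ 168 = 5.08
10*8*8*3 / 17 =1920 / 17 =112.94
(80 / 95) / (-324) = -4 / 1539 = -0.00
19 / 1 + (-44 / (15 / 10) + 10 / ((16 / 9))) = -113 / 24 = -4.71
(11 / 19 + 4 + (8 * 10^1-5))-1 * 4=1436 / 19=75.58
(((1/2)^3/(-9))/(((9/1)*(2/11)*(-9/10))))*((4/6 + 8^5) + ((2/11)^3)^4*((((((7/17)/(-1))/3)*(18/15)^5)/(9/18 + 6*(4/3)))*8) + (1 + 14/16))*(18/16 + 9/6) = 15604612479432877681873463/19235119384318749120000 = 811.26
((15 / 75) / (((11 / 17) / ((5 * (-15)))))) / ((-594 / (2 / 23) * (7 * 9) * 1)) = 85 / 1577961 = 0.00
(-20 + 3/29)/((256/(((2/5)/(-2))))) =577/37120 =0.02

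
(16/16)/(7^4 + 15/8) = 8/19223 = 0.00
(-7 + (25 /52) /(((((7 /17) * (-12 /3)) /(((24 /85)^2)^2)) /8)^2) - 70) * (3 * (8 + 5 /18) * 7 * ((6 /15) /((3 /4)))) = -11025223123879563604 /1544427266484375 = -7138.71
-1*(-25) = 25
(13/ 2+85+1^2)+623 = 1431/ 2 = 715.50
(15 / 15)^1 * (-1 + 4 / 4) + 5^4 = 625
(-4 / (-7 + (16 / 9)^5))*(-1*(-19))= -7.06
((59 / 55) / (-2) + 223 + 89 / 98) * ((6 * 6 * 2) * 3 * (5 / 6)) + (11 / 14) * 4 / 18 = 195044635 / 4851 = 40207.10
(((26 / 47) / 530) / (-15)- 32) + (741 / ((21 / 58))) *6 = 12247.43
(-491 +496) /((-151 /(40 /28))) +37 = 39059 /1057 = 36.95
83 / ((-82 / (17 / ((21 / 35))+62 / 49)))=-361133 / 12054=-29.96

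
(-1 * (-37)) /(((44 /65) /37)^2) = 214008925 /1936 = 110541.80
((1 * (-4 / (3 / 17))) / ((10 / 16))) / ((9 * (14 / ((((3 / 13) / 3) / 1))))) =-272 / 12285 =-0.02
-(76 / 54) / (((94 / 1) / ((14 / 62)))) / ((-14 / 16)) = 152 / 39339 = 0.00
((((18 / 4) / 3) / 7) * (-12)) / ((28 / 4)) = -18 / 49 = -0.37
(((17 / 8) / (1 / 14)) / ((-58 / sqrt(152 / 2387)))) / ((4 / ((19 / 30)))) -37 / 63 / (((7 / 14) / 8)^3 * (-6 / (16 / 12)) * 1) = 303104 / 567 -323 * sqrt(90706) / 4746720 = 534.55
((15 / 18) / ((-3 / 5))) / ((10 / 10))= -25 / 18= -1.39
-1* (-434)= 434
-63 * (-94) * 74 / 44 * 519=56860083 / 11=5169098.45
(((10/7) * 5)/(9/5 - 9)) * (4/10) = -25/63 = -0.40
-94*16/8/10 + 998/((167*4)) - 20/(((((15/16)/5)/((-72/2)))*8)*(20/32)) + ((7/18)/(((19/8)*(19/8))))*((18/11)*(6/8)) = 4978841009/6631570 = 750.78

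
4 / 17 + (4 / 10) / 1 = 54 / 85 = 0.64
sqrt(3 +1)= 2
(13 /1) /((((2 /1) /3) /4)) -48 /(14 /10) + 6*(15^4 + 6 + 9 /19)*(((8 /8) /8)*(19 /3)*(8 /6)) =2244968 /7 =320709.71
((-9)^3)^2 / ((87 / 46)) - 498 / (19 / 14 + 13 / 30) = 765225423 / 2726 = 280713.65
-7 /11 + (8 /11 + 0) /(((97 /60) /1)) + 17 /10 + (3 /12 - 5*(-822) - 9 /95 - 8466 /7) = 1647439229 /567644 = 2902.24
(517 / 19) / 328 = 517 / 6232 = 0.08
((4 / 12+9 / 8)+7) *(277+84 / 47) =2659909 / 1128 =2358.08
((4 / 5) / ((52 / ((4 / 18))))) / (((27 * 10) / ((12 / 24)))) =0.00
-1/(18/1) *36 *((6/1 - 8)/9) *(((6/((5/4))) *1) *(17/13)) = 544/195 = 2.79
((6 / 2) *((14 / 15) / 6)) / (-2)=-7 / 30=-0.23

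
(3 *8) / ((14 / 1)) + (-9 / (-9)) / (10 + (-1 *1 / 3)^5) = 4407 / 2429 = 1.81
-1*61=-61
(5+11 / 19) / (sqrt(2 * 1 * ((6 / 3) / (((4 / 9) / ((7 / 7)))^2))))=212 / 171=1.24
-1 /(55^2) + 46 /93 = 139057 /281325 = 0.49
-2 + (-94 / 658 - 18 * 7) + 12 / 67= -60015 / 469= -127.96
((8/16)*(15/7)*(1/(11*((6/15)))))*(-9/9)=-75/308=-0.24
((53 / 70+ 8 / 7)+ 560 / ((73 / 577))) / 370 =3232587 / 270100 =11.97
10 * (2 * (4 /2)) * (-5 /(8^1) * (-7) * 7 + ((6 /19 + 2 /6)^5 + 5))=860184939505 /601692057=1429.61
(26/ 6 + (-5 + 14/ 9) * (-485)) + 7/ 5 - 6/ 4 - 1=150641/ 90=1673.79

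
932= 932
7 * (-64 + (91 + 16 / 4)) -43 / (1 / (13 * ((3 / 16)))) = 1795 / 16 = 112.19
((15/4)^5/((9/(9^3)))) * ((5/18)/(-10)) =-6834375/4096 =-1668.55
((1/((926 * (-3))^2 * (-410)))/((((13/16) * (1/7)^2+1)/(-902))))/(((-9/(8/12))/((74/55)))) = -29008/1037926464975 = -0.00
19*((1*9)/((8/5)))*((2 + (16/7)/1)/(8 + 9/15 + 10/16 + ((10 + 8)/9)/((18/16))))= 1154250/27727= 41.63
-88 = -88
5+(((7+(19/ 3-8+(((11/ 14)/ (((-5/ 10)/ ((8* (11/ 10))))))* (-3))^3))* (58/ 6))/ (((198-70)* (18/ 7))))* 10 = 16650799531/ 793800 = 20976.06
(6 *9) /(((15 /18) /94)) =30456 /5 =6091.20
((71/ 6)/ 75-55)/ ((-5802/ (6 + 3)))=24679/ 290100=0.09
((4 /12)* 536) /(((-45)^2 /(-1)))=-536 /6075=-0.09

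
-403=-403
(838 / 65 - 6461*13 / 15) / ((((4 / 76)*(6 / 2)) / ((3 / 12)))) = -8845.51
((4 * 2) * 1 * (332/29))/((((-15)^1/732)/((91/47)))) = -58973824/6815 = -8653.53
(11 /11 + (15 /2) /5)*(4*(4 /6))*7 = 140 /3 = 46.67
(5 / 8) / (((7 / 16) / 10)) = 100 / 7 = 14.29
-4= -4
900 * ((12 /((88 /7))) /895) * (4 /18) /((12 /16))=0.28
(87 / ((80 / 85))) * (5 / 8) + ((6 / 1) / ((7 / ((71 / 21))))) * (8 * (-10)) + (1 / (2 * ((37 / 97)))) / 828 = -8361445727 / 48037248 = -174.06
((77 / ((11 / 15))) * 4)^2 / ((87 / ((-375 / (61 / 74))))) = -1631700000 / 1769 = -922385.53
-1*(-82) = 82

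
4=4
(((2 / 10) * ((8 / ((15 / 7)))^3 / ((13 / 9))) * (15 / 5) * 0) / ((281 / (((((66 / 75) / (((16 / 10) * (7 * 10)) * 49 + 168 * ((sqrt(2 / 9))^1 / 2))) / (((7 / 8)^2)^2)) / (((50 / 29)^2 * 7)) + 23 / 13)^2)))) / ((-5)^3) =0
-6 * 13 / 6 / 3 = -13 / 3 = -4.33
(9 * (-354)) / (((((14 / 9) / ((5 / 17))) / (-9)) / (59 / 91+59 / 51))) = 1801730790 / 184093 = 9787.07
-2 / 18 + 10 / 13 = 0.66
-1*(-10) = 10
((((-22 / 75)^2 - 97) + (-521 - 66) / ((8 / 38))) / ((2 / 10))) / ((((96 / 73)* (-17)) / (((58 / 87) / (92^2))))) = 206038339 / 4053888000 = 0.05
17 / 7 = 2.43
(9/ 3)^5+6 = 249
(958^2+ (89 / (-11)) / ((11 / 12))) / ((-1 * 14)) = -55524188 / 847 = -65553.94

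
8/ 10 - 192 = -191.20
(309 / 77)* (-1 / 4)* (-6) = 927 / 154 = 6.02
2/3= 0.67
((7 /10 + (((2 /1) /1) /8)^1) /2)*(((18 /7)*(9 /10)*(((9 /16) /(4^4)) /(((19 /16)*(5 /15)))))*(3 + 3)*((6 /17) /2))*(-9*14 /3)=-59049 /217600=-0.27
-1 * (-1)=1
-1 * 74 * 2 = -148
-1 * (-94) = 94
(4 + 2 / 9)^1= 38 / 9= 4.22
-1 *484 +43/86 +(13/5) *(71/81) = -389789/810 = -481.22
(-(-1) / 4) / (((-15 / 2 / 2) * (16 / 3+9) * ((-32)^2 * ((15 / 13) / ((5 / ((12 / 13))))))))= -169 / 7925760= -0.00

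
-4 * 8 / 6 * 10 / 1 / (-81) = 160 / 243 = 0.66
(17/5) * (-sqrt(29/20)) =-17 * sqrt(145)/50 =-4.09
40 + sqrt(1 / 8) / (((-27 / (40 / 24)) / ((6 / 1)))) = 40 - 5* sqrt(2) / 54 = 39.87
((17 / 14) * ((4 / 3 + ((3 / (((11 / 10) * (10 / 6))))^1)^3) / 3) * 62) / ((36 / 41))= 17609705 / 107811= 163.34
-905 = -905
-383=-383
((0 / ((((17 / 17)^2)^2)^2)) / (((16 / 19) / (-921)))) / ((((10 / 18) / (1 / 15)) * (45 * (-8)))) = 0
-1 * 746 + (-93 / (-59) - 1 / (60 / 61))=-2638859 / 3540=-745.44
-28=-28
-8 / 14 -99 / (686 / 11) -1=-2167 / 686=-3.16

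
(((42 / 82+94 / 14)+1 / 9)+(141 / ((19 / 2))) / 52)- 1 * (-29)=46731043 / 1276002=36.62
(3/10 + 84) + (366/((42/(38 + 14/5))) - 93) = 346.84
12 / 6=2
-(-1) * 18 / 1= 18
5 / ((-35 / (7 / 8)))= -1 / 8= -0.12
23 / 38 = 0.61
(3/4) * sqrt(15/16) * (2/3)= sqrt(15)/8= 0.48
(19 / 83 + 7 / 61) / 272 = 435 / 344284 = 0.00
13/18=0.72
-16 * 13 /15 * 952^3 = -179462692864 /15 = -11964179524.27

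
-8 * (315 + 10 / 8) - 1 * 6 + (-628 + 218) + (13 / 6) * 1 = -17663 / 6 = -2943.83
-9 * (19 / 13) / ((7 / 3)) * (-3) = 1539 / 91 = 16.91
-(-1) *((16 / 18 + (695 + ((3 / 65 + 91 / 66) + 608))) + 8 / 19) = 319291351 / 244530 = 1305.73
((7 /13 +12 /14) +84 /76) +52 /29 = 215304 /50141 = 4.29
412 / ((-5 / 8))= -3296 / 5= -659.20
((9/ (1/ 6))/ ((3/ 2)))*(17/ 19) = 32.21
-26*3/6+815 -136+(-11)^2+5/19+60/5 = 15186/19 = 799.26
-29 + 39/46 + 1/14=-4521/161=-28.08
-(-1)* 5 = 5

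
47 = 47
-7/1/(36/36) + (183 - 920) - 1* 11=-755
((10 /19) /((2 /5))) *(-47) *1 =-1175 /19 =-61.84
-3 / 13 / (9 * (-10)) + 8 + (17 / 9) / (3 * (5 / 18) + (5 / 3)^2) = 665 / 78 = 8.53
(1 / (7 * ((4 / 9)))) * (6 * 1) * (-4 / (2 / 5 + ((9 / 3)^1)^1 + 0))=-270 / 119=-2.27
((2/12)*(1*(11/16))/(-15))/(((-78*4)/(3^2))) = 11/49920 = 0.00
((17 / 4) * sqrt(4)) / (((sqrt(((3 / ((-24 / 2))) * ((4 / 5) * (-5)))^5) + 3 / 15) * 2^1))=3.54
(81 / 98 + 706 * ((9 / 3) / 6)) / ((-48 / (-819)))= 1352325 / 224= 6037.17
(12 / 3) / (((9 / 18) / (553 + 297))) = 6800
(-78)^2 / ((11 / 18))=109512 / 11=9955.64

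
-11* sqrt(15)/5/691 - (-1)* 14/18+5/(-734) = 5093/6606 - 11* sqrt(15)/3455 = 0.76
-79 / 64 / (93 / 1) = -79 / 5952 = -0.01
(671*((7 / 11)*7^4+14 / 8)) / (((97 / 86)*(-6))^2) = 22411.35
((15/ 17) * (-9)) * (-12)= 1620/ 17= 95.29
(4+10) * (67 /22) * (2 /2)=42.64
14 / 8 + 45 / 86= 391 / 172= 2.27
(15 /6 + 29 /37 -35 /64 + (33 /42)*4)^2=9499036369 /274763776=34.57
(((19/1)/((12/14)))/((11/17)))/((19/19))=2261/66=34.26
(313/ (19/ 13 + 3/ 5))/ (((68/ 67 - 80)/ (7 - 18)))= 223795/ 10584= 21.14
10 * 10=100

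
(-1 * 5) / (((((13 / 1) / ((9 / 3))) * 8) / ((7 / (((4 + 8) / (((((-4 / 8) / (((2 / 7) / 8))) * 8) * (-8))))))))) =-980 / 13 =-75.38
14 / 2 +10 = 17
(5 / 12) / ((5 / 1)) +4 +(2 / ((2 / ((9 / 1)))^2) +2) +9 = 667 / 12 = 55.58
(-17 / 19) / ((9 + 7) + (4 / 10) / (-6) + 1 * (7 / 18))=-1530 / 27911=-0.05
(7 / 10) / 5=7 / 50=0.14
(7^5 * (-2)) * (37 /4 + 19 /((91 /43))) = -15930635 /26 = -612716.73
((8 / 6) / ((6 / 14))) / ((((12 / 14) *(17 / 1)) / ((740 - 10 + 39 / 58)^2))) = 88003002409 / 772038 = 113987.92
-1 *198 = -198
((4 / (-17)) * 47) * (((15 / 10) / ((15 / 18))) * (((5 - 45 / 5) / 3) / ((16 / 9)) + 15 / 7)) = -16497 / 595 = -27.73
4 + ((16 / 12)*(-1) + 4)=20 / 3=6.67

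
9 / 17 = 0.53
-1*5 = -5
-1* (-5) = 5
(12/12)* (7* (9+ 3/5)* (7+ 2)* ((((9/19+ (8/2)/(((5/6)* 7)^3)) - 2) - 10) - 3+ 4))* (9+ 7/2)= -1848654144/23275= -79426.60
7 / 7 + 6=7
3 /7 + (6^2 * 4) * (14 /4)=3531 /7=504.43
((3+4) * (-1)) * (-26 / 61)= 182 / 61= 2.98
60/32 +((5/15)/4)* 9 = 21/8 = 2.62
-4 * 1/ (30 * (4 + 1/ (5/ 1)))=-2/ 63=-0.03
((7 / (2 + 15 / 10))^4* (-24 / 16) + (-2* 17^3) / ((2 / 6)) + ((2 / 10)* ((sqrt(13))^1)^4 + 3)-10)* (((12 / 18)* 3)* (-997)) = 293867744 / 5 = 58773548.80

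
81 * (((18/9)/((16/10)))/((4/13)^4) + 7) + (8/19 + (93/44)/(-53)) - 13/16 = 134556432121/11342848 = 11862.67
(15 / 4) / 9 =5 / 12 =0.42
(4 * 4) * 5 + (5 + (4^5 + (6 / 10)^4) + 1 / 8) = 5546273 / 5000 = 1109.25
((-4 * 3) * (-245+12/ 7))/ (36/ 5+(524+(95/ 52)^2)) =92098240/ 16862881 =5.46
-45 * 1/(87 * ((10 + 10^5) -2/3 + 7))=-45/8701421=-0.00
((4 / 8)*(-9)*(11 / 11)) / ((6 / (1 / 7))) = -3 / 28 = -0.11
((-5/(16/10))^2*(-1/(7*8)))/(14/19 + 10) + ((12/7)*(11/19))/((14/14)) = 13561511/13891584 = 0.98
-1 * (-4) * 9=36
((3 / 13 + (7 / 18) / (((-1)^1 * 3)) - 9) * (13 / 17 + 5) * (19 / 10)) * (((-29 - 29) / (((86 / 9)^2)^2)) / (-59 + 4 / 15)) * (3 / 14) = -52695062973 / 21300607152032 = -0.00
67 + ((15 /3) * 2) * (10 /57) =3919 /57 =68.75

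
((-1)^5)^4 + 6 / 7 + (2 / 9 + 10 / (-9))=61 / 63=0.97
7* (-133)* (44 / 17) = -2409.65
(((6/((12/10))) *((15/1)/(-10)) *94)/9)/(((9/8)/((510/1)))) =-319600/9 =-35511.11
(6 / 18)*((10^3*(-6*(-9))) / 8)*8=18000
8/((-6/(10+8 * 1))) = -24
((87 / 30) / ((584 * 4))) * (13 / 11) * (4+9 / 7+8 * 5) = 119509 / 1798720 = 0.07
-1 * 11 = -11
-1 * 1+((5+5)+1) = 10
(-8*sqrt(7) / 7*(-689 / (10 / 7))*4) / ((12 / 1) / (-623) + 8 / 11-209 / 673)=50843448656*sqrt(7) / 9165595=14676.53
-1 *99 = -99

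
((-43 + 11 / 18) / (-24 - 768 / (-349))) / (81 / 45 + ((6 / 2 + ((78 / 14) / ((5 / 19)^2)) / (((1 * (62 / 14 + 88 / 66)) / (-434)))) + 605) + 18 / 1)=-805518175 / 2250231352272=-0.00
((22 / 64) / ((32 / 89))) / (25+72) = 979 / 99328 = 0.01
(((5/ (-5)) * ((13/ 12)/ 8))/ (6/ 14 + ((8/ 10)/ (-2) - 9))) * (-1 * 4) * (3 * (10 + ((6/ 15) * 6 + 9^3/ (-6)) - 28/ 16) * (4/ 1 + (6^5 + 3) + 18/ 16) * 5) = 62816954655/ 80384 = 781460.92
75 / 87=25 / 29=0.86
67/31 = 2.16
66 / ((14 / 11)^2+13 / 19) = 151734 / 5297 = 28.65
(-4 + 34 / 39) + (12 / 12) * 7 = 151 / 39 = 3.87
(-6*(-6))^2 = 1296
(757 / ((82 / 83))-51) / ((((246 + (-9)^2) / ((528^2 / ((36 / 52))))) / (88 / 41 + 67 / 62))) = 48433072385984 / 17040297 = 2842266.92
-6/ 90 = -1/ 15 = -0.07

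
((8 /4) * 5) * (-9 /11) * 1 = -90 /11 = -8.18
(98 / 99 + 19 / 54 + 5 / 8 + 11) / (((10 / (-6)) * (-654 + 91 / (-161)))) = 708607 / 59617800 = 0.01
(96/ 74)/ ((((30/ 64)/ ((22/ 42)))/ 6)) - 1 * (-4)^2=-9456/ 1295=-7.30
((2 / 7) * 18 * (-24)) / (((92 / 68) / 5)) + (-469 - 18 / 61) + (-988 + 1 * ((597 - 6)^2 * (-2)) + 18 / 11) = -75672885929 / 108031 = -700473.81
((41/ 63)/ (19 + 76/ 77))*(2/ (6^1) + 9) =12628/ 41553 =0.30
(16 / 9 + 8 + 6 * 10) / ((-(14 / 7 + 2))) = -157 / 9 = -17.44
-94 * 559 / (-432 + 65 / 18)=945828 / 7711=122.66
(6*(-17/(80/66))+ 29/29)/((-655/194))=161311/6550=24.63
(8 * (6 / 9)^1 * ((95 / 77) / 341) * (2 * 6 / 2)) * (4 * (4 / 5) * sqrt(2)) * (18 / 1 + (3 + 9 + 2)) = 311296 * sqrt(2) / 26257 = 16.77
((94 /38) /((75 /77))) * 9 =10857 /475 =22.86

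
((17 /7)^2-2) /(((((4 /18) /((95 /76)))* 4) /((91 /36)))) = 12415 /896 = 13.86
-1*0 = 0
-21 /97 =-0.22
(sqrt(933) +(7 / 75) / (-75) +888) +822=sqrt(933) +9618743 / 5625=1740.54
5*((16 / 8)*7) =70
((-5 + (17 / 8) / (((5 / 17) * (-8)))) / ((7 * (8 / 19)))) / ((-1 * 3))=35891 / 53760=0.67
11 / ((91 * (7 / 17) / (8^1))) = 1496 / 637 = 2.35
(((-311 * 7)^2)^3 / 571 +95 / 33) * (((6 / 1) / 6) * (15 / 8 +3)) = 22833783069953193180583 / 25124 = 908843459240295859.76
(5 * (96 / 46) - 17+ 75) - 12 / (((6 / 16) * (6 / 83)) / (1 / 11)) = 21398 / 759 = 28.19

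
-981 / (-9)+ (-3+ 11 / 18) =1919 / 18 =106.61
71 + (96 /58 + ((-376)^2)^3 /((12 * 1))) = 20486373018245297 /87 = 235475551933853.99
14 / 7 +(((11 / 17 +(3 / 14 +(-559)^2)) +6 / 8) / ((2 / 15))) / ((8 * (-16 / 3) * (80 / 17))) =-1338446131 / 114688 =-11670.32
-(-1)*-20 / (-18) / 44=5 / 198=0.03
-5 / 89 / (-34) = 5 / 3026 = 0.00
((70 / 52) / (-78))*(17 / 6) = -595 / 12168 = -0.05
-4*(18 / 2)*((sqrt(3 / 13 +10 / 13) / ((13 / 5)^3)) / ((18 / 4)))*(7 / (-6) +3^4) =-239500 / 6591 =-36.34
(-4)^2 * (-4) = -64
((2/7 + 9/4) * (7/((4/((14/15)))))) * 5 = 497/24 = 20.71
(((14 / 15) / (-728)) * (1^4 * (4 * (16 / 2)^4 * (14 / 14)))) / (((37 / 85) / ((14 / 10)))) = -67.56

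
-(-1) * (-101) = -101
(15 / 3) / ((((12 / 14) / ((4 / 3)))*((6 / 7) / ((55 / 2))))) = 13475 / 54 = 249.54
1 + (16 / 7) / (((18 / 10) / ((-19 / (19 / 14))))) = -151 / 9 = -16.78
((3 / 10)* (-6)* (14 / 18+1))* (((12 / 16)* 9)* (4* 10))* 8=-6912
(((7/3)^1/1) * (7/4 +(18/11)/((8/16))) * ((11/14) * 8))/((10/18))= 663/5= 132.60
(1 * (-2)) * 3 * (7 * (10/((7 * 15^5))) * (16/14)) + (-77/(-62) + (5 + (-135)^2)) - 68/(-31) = 400611367391/21971250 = 18233.44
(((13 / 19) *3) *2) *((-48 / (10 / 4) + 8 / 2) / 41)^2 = 23712 / 42025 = 0.56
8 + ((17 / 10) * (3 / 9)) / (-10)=2383 / 300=7.94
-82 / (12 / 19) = -129.83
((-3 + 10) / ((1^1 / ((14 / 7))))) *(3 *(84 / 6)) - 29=559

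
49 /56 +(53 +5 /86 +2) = 19241 /344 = 55.93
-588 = -588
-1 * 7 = -7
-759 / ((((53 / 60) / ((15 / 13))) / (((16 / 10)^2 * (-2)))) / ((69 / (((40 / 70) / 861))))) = 363617299584 / 689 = 527746443.52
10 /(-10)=-1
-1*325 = -325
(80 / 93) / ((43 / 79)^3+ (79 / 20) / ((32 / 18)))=0.36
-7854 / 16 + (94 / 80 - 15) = -5047 / 10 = -504.70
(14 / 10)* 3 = 21 / 5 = 4.20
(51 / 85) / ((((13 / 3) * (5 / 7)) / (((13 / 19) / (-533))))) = -63 / 253175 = -0.00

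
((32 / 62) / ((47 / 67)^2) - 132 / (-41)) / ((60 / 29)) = 86884087 / 42114585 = 2.06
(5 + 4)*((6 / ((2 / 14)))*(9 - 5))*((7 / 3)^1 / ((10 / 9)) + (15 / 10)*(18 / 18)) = 27216 / 5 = 5443.20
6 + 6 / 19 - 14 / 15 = 5.38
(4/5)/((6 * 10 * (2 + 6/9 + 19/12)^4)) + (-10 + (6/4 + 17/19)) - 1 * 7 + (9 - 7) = -3000482197/238034850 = -12.61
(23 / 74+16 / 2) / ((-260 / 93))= -11439 / 3848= -2.97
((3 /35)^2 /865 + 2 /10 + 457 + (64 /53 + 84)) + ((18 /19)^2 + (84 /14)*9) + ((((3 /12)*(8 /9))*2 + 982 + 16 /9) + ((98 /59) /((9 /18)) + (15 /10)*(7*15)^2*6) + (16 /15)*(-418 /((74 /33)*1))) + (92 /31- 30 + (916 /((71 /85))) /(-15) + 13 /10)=176238273245548058710943 /1753402215778431750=100512.18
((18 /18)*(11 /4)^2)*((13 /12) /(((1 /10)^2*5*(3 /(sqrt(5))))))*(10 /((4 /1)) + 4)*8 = 102245*sqrt(5) /36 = 6350.74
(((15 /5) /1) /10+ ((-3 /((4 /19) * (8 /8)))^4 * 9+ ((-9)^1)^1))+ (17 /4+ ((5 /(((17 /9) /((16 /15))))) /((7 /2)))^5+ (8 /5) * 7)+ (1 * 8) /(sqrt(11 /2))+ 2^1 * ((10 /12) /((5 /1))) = 8 * sqrt(22) /11+ 6801531017171092301 /18327196108032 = 371120.25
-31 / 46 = -0.67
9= 9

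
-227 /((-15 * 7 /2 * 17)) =454 /1785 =0.25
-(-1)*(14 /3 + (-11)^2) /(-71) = -377 /213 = -1.77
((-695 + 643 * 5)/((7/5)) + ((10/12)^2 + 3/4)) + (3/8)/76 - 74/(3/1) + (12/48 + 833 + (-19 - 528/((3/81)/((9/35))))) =-1074.80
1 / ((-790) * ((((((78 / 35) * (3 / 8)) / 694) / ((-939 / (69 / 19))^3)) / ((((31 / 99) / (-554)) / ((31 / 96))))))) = -32696502878449088 / 1027993029921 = -31806.15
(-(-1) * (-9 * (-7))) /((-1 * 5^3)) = -63 /125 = -0.50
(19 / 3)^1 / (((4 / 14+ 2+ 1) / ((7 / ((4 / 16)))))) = 3724 / 69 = 53.97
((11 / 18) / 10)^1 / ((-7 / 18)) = -11 / 70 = -0.16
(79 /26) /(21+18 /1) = 79 /1014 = 0.08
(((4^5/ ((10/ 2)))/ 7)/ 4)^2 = 65536/ 1225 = 53.50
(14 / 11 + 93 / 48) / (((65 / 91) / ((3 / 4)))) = 2373 / 704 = 3.37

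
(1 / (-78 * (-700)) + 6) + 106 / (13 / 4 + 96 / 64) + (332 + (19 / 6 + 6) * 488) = 1671475873 / 345800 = 4833.65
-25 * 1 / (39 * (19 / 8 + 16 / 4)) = -0.10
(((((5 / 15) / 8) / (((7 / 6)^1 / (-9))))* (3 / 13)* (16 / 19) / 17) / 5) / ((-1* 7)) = 0.00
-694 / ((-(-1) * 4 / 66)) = -11451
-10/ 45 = -2/ 9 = -0.22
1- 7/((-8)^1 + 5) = 10/3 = 3.33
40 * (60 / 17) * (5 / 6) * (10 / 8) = 147.06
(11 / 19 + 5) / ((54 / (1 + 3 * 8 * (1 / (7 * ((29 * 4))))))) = 583 / 5481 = 0.11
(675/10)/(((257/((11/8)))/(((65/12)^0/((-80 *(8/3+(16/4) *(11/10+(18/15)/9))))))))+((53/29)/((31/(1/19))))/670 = -443743049/752941411840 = -0.00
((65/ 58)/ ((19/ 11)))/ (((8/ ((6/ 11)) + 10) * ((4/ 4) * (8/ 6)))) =6435/ 326192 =0.02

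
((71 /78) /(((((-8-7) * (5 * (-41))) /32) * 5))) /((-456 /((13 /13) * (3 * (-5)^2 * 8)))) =-1136 /455715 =-0.00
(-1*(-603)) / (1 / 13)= 7839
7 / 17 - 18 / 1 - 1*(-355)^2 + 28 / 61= -130705688 / 1037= -126042.13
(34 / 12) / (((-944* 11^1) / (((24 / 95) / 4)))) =-17 / 986480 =-0.00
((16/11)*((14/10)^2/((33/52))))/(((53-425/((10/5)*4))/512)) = -166985728/9075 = -18400.63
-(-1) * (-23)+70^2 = 4877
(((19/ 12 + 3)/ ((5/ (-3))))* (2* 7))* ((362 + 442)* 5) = -154770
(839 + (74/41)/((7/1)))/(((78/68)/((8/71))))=82.44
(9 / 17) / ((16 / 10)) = 45 / 136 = 0.33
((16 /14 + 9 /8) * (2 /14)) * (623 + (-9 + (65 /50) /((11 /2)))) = 4290441 /21560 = 199.00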